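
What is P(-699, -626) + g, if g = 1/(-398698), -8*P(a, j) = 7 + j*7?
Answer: 872151871/1594792 ≈ 546.88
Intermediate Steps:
P(a, j) = -7/8 - 7*j/8 (P(a, j) = -(7 + j*7)/8 = -(7 + 7*j)/8 = -7/8 - 7*j/8)
g = -1/398698 ≈ -2.5082e-6
P(-699, -626) + g = (-7/8 - 7/8*(-626)) - 1/398698 = (-7/8 + 2191/4) - 1/398698 = 4375/8 - 1/398698 = 872151871/1594792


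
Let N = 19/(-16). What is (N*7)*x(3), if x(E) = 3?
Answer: -399/16 ≈ -24.938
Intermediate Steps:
N = -19/16 (N = 19*(-1/16) = -19/16 ≈ -1.1875)
(N*7)*x(3) = -19/16*7*3 = -133/16*3 = -399/16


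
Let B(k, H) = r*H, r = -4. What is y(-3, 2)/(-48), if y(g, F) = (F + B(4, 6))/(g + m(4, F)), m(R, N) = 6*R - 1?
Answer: 11/480 ≈ 0.022917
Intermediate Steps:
m(R, N) = -1 + 6*R
B(k, H) = -4*H
y(g, F) = (-24 + F)/(23 + g) (y(g, F) = (F - 4*6)/(g + (-1 + 6*4)) = (F - 24)/(g + (-1 + 24)) = (-24 + F)/(g + 23) = (-24 + F)/(23 + g))
y(-3, 2)/(-48) = ((-24 + 2)/(23 - 3))/(-48) = -(-22)/(48*20) = -(-22)/960 = -1/48*(-11/10) = 11/480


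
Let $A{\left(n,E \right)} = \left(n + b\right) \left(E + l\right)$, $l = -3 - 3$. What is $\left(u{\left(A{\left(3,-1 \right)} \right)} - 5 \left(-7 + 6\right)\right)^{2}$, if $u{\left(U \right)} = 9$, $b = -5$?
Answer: $196$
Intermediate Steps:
$l = -6$ ($l = -3 - 3 = -6$)
$A{\left(n,E \right)} = \left(-6 + E\right) \left(-5 + n\right)$ ($A{\left(n,E \right)} = \left(n - 5\right) \left(E - 6\right) = \left(-5 + n\right) \left(-6 + E\right) = \left(-6 + E\right) \left(-5 + n\right)$)
$\left(u{\left(A{\left(3,-1 \right)} \right)} - 5 \left(-7 + 6\right)\right)^{2} = \left(9 - 5 \left(-7 + 6\right)\right)^{2} = \left(9 - -5\right)^{2} = \left(9 + 5\right)^{2} = 14^{2} = 196$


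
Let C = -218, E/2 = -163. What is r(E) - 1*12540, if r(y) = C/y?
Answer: -2043911/163 ≈ -12539.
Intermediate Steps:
E = -326 (E = 2*(-163) = -326)
r(y) = -218/y
r(E) - 1*12540 = -218/(-326) - 1*12540 = -218*(-1/326) - 12540 = 109/163 - 12540 = -2043911/163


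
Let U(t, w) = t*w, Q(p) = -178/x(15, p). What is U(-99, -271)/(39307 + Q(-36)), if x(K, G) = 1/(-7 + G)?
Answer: 26829/46961 ≈ 0.57130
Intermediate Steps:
Q(p) = 1246 - 178*p (Q(p) = -(-1246 + 178*p) = -178*(-7 + p) = 1246 - 178*p)
U(-99, -271)/(39307 + Q(-36)) = (-99*(-271))/(39307 + (1246 - 178*(-36))) = 26829/(39307 + (1246 + 6408)) = 26829/(39307 + 7654) = 26829/46961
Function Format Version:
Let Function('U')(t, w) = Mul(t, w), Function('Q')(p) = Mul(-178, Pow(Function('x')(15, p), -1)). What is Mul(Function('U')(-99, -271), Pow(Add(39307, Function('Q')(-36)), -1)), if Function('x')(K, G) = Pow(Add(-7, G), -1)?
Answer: Rational(26829, 46961) ≈ 0.57130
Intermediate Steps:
Function('Q')(p) = Add(1246, Mul(-178, p)) (Function('Q')(p) = Mul(-178, Pow(Pow(Add(-7, p), -1), -1)) = Mul(-178, Add(-7, p)) = Add(1246, Mul(-178, p)))
Mul(Function('U')(-99, -271), Pow(Add(39307, Function('Q')(-36)), -1)) = Mul(Mul(-99, -271), Pow(Add(39307, Add(1246, Mul(-178, -36))), -1)) = Mul(26829, Pow(Add(39307, Add(1246, 6408)), -1)) = Mul(26829, Pow(Add(39307, 7654), -1)) = Mul(26829, Pow(46961, -1)) = Mul(26829, Rational(1, 46961)) = Rational(26829, 46961)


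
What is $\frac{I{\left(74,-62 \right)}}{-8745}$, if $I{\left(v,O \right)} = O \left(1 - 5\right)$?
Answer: $- \frac{248}{8745} \approx -0.028359$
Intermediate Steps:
$I{\left(v,O \right)} = - 4 O$ ($I{\left(v,O \right)} = O \left(-4\right) = - 4 O$)
$\frac{I{\left(74,-62 \right)}}{-8745} = \frac{\left(-4\right) \left(-62\right)}{-8745} = 248 \left(- \frac{1}{8745}\right) = - \frac{248}{8745}$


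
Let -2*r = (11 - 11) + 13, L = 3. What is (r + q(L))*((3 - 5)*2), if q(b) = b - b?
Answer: 26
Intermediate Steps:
q(b) = 0
r = -13/2 (r = -((11 - 11) + 13)/2 = -(0 + 13)/2 = -1/2*13 = -13/2 ≈ -6.5000)
(r + q(L))*((3 - 5)*2) = (-13/2 + 0)*((3 - 5)*2) = -(-13)*2 = -13/2*(-4) = 26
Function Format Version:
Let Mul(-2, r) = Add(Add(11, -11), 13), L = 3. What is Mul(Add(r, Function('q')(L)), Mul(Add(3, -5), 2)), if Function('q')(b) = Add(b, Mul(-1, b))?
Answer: 26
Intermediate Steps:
Function('q')(b) = 0
r = Rational(-13, 2) (r = Mul(Rational(-1, 2), Add(Add(11, -11), 13)) = Mul(Rational(-1, 2), Add(0, 13)) = Mul(Rational(-1, 2), 13) = Rational(-13, 2) ≈ -6.5000)
Mul(Add(r, Function('q')(L)), Mul(Add(3, -5), 2)) = Mul(Add(Rational(-13, 2), 0), Mul(Add(3, -5), 2)) = Mul(Rational(-13, 2), Mul(-2, 2)) = Mul(Rational(-13, 2), -4) = 26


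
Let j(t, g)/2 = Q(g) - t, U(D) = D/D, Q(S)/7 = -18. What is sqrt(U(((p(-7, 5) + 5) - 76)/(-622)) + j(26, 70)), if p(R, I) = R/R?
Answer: I*sqrt(303) ≈ 17.407*I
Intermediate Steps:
Q(S) = -126 (Q(S) = 7*(-18) = -126)
p(R, I) = 1
U(D) = 1
j(t, g) = -252 - 2*t (j(t, g) = 2*(-126 - t) = -252 - 2*t)
sqrt(U(((p(-7, 5) + 5) - 76)/(-622)) + j(26, 70)) = sqrt(1 + (-252 - 2*26)) = sqrt(1 + (-252 - 52)) = sqrt(1 - 304) = sqrt(-303) = I*sqrt(303)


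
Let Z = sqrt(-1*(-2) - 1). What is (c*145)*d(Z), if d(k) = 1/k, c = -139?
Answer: -20155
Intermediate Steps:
Z = 1 (Z = sqrt(2 - 1) = sqrt(1) = 1)
(c*145)*d(Z) = -139*145/1 = -20155*1 = -20155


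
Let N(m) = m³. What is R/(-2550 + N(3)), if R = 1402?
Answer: -1402/2523 ≈ -0.55569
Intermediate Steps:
R/(-2550 + N(3)) = 1402/(-2550 + 3³) = 1402/(-2550 + 27) = 1402/(-2523) = 1402*(-1/2523) = -1402/2523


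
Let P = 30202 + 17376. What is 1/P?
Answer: 1/47578 ≈ 2.1018e-5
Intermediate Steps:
P = 47578
1/P = 1/47578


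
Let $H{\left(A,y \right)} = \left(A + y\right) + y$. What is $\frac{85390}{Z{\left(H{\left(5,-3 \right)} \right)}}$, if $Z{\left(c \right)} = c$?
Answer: $-85390$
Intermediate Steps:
$H{\left(A,y \right)} = A + 2 y$
$\frac{85390}{Z{\left(H{\left(5,-3 \right)} \right)}} = \frac{85390}{5 + 2 \left(-3\right)} = \frac{85390}{5 - 6} = \frac{85390}{-1} = 85390 \left(-1\right) = -85390$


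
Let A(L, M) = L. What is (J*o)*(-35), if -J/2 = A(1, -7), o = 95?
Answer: 6650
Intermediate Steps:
J = -2 (J = -2*1 = -2)
(J*o)*(-35) = -2*95*(-35) = -190*(-35) = 6650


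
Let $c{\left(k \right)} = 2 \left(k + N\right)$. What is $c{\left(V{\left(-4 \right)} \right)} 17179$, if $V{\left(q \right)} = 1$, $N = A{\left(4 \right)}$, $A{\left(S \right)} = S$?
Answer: $171790$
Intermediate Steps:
$N = 4$
$c{\left(k \right)} = 8 + 2 k$ ($c{\left(k \right)} = 2 \left(k + 4\right) = 2 \left(4 + k\right) = 8 + 2 k$)
$c{\left(V{\left(-4 \right)} \right)} 17179 = \left(8 + 2 \cdot 1\right) 17179 = \left(8 + 2\right) 17179 = 10 \cdot 17179 = 171790$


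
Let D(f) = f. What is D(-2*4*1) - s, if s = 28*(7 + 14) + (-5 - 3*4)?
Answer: -579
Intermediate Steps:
s = 571 (s = 28*21 + (-5 - 12) = 588 - 17 = 571)
D(-2*4*1) - s = -2*4*1 - 1*571 = -8*1 - 571 = -8 - 571 = -579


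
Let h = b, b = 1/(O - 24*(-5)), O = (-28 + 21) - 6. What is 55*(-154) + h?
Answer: -906289/107 ≈ -8470.0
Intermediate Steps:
O = -13 (O = -7 - 6 = -13)
b = 1/107 (b = 1/(-13 - 24*(-5)) = 1/(-13 + 120) = 1/107 ≈ 0.0093458)
h = 1/107 ≈ 0.0093458
55*(-154) + h = 55*(-154) + 1/107 = -8470 + 1/107 = -906289/107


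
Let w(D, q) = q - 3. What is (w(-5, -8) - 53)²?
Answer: 4096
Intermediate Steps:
w(D, q) = -3 + q
(w(-5, -8) - 53)² = ((-3 - 8) - 53)² = (-11 - 53)² = (-64)² = 4096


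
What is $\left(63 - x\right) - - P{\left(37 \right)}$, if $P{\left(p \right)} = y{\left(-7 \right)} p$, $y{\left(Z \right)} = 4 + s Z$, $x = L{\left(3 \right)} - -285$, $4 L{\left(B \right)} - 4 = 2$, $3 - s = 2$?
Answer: $- \frac{669}{2} \approx -334.5$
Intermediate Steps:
$s = 1$ ($s = 3 - 2 = 1$)
$L{\left(B \right)} = \frac{3}{2}$ ($L{\left(B \right)} = 1 + \frac{1}{4} \cdot 2 = 1 + \frac{1}{2} = \frac{3}{2}$)
$x = \frac{573}{2}$ ($x = \frac{3}{2} - -285 = \frac{3}{2} + 285 = \frac{573}{2} \approx 286.5$)
$y{\left(Z \right)} = 4 + Z$ ($y{\left(Z \right)} = 4 + 1 Z = 4 + Z$)
$P{\left(p \right)} = - 3 p$ ($P{\left(p \right)} = \left(4 - 7\right) p = - 3 p$)
$\left(63 - x\right) - - P{\left(37 \right)} = \left(63 - \frac{573}{2}\right) - - \left(-3\right) 37 = \left(63 - \frac{573}{2}\right) - \left(-1\right) \left(-111\right) = - \frac{447}{2} - 111 = - \frac{669}{2}$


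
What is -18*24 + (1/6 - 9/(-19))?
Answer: -49175/114 ≈ -431.36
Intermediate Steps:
-18*24 + (1/6 - 9/(-19)) = -432 + (1*(⅙) - 9*(-1/19)) = -432 + (⅙ + 9/19) = -432 + 73/114 = -49175/114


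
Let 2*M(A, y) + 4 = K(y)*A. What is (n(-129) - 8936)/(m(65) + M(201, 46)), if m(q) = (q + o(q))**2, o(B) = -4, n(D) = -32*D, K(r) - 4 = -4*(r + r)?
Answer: 4808/32863 ≈ 0.14630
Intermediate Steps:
K(r) = 4 - 8*r (K(r) = 4 - 4*(r + r) = 4 - 8*r)
M(A, y) = -2 + A*(4 - 8*y)/2 (M(A, y) = -2 + ((4 - 8*y)*A)/2 = -2 + (A*(4 - 8*y))/2 = -2 + A*(4 - 8*y)/2)
m(q) = (-4 + q)**2 (m(q) = (q - 4)**2 = (-4 + q)**2)
(n(-129) - 8936)/(m(65) + M(201, 46)) = (-32*(-129) - 8936)/((-4 + 65)**2 + (-2 + 2*201 - 4*201*46)) = (4128 - 8936)/(61**2 + (-2 + 402 - 36984)) = -4808/(3721 - 36584) = -4808/(-32863) = -4808*(-1/32863) = 4808/32863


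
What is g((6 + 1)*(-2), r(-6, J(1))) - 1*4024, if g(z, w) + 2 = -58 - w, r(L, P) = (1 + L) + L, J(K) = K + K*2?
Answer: -4073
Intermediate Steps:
J(K) = 3*K (J(K) = K + 2*K = 3*K)
r(L, P) = 1 + 2*L
g(z, w) = -60 - w (g(z, w) = -2 + (-58 - w) = -60 - w)
g((6 + 1)*(-2), r(-6, J(1))) - 1*4024 = (-60 - (1 + 2*(-6))) - 1*4024 = (-60 - (1 - 12)) - 4024 = (-60 - 1*(-11)) - 4024 = (-60 + 11) - 4024 = -49 - 4024 = -4073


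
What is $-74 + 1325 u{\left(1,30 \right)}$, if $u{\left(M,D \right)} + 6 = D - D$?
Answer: $-8024$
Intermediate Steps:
$u{\left(M,D \right)} = -6$ ($u{\left(M,D \right)} = -6 + \left(D - D\right) = -6 + 0 = -6$)
$-74 + 1325 u{\left(1,30 \right)} = -74 + 1325 \left(-6\right) = -74 - 7950 = -8024$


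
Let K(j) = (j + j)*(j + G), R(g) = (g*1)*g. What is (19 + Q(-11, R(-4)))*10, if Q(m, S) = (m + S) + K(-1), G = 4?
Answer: 180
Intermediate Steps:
R(g) = g² (R(g) = g*g = g²)
K(j) = 2*j*(4 + j) (K(j) = (j + j)*(j + 4) = (2*j)*(4 + j) = 2*j*(4 + j))
Q(m, S) = -6 + S + m (Q(m, S) = (m + S) + 2*(-1)*(4 - 1) = (S + m) + 2*(-1)*3 = (S + m) - 6 = -6 + S + m)
(19 + Q(-11, R(-4)))*10 = (19 + (-6 + (-4)² - 11))*10 = (19 + (-6 + 16 - 11))*10 = (19 - 1)*10 = 18*10 = 180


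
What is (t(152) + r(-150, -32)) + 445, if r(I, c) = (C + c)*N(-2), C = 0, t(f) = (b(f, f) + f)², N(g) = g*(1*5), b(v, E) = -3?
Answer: 22966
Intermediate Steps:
N(g) = 5*g (N(g) = g*5 = 5*g)
t(f) = (-3 + f)²
r(I, c) = -10*c (r(I, c) = (0 + c)*(5*(-2)) = c*(-10) = -10*c)
(t(152) + r(-150, -32)) + 445 = ((-3 + 152)² - 10*(-32)) + 445 = (149² + 320) + 445 = (22201 + 320) + 445 = 22521 + 445 = 22966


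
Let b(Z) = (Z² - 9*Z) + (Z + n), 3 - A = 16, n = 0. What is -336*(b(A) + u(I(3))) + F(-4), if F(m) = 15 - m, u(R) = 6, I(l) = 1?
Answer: -93725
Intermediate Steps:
A = -13 (A = 3 - 1*16 = 3 - 16 = -13)
b(Z) = Z² - 8*Z (b(Z) = (Z² - 9*Z) + (Z + 0) = (Z² - 9*Z) + Z = Z² - 8*Z)
-336*(b(A) + u(I(3))) + F(-4) = -336*(-13*(-8 - 13) + 6) + (15 - 1*(-4)) = -336*(-13*(-21) + 6) + (15 + 4) = -336*(273 + 6) + 19 = -336*279 + 19 = -93744 + 19 = -93725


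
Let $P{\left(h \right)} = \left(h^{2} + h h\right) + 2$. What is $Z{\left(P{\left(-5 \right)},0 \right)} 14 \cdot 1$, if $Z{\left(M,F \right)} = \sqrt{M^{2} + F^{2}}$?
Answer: $728$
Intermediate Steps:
$P{\left(h \right)} = 2 + 2 h^{2}$ ($P{\left(h \right)} = \left(h^{2} + h^{2}\right) + 2 = 2 h^{2} + 2 = 2 + 2 h^{2}$)
$Z{\left(M,F \right)} = \sqrt{F^{2} + M^{2}}$
$Z{\left(P{\left(-5 \right)},0 \right)} 14 \cdot 1 = \sqrt{0^{2} + \left(2 + 2 \left(-5\right)^{2}\right)^{2}} \cdot 14 \cdot 1 = \sqrt{0 + \left(2 + 2 \cdot 25\right)^{2}} \cdot 14 \cdot 1 = \sqrt{0 + \left(2 + 50\right)^{2}} \cdot 14 \cdot 1 = \sqrt{0 + 52^{2}} \cdot 14 \cdot 1 = \sqrt{0 + 2704} \cdot 14 \cdot 1 = \sqrt{2704} \cdot 14 \cdot 1 = 52 \cdot 14 \cdot 1 = 728 \cdot 1 = 728$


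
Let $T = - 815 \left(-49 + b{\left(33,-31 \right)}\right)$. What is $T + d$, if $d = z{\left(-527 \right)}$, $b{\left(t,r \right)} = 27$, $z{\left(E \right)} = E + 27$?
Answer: $17430$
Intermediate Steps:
$z{\left(E \right)} = 27 + E$
$d = -500$ ($d = 27 - 527 = -500$)
$T = 17930$ ($T = - 815 \left(-49 + 27\right) = \left(-815\right) \left(-22\right) = 17930$)
$T + d = 17930 - 500 = 17430$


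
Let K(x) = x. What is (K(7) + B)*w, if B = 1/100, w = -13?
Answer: -9113/100 ≈ -91.130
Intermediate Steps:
B = 1/100 ≈ 0.010000
(K(7) + B)*w = (7 + 1/100)*(-13) = (701/100)*(-13) = -9113/100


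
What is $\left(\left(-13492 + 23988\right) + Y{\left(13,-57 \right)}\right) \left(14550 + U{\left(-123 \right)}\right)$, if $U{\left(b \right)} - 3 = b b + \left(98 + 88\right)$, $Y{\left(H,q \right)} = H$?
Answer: $313882812$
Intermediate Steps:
$U{\left(b \right)} = 189 + b^{2}$ ($U{\left(b \right)} = 3 + \left(b b + \left(98 + 88\right)\right) = 3 + \left(b^{2} + 186\right) = 3 + \left(186 + b^{2}\right) = 189 + b^{2}$)
$\left(\left(-13492 + 23988\right) + Y{\left(13,-57 \right)}\right) \left(14550 + U{\left(-123 \right)}\right) = \left(\left(-13492 + 23988\right) + 13\right) \left(14550 + \left(189 + \left(-123\right)^{2}\right)\right) = \left(10496 + 13\right) \left(14550 + \left(189 + 15129\right)\right) = 10509 \left(14550 + 15318\right) = 10509 \cdot 29868 = 313882812$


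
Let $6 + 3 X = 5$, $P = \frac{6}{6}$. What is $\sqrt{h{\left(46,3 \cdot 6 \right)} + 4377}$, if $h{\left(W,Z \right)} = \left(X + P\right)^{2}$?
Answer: $\frac{\sqrt{39397}}{3} \approx 66.162$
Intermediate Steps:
$P = 1$ ($P = 6 \cdot \frac{1}{6} = 1$)
$X = - \frac{1}{3}$ ($X = -2 + \frac{1}{3} \cdot 5 = -2 + \frac{5}{3} = - \frac{1}{3} \approx -0.33333$)
$h{\left(W,Z \right)} = \frac{4}{9}$ ($h{\left(W,Z \right)} = \left(- \frac{1}{3} + 1\right)^{2} = \left(\frac{2}{3}\right)^{2} = \frac{4}{9}$)
$\sqrt{h{\left(46,3 \cdot 6 \right)} + 4377} = \sqrt{\frac{4}{9} + 4377} = \sqrt{\frac{39397}{9}} = \frac{\sqrt{39397}}{3}$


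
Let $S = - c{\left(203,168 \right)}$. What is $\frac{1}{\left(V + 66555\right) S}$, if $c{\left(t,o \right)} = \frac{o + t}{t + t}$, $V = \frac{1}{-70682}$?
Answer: $- \frac{4099556}{249324746977} \approx -1.6443 \cdot 10^{-5}$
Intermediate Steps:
$V = - \frac{1}{70682} \approx -1.4148 \cdot 10^{-5}$
$c{\left(t,o \right)} = \frac{o + t}{2 t}$
$S = - \frac{53}{58}$ ($S = - \frac{168 + 203}{2 \cdot 203} = - \frac{371}{2 \cdot 203} = \left(-1\right) \frac{53}{58} = - \frac{53}{58} \approx -0.91379$)
$\frac{1}{\left(V + 66555\right) S} = \frac{1}{\left(- \frac{1}{70682} + 66555\right) \left(- \frac{53}{58}\right)} = \frac{1}{\frac{4704240509}{70682}} \left(- \frac{58}{53}\right) = \frac{70682}{4704240509} \left(- \frac{58}{53}\right) = - \frac{4099556}{249324746977}$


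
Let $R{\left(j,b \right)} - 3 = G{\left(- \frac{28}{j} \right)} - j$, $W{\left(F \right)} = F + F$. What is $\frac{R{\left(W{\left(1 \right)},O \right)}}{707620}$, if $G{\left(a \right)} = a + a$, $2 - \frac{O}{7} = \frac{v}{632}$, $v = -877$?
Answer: $- \frac{27}{707620} \approx -3.8156 \cdot 10^{-5}$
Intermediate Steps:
$W{\left(F \right)} = 2 F$
$O = \frac{14987}{632}$ ($O = 14 - 7 \left(- \frac{877}{632}\right) = 14 - 7 \left(\left(-877\right) \frac{1}{632}\right) = 14 - - \frac{6139}{632} = 14 + \frac{6139}{632} = \frac{14987}{632} \approx 23.714$)
$G{\left(a \right)} = 2 a$
$R{\left(j,b \right)} = 3 - j - \frac{56}{j}$ ($R{\left(j,b \right)} = 3 - \left(j - - \frac{56}{j}\right) = 3 - \left(j + \frac{56}{j}\right) = 3 - j - \frac{56}{j}$)
$\frac{R{\left(W{\left(1 \right)},O \right)}}{707620} = \frac{3 - 2 \cdot 1 - \frac{56}{2 \cdot 1}}{707620} = \left(3 - 2 - \frac{56}{2}\right) \frac{1}{707620} = \left(3 - 2 - 28\right) \frac{1}{707620} = \left(-27\right) \frac{1}{707620} = - \frac{27}{707620}$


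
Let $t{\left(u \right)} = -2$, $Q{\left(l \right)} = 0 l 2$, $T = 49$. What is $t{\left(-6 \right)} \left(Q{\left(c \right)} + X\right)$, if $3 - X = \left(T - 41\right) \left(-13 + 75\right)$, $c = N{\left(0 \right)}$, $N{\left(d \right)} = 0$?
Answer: $986$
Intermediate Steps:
$c = 0$
$Q{\left(l \right)} = 0$ ($Q{\left(l \right)} = 0 \cdot 2 = 0$)
$X = -493$ ($X = 3 - \left(49 - 41\right) \left(-13 + 75\right) = 3 - 8 \cdot 62 = 3 - 496 = -493$)
$t{\left(-6 \right)} \left(Q{\left(c \right)} + X\right) = - 2 \left(0 - 493\right) = \left(-2\right) \left(-493\right) = 986$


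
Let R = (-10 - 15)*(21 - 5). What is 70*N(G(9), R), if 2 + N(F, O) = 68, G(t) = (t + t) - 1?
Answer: 4620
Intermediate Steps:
R = -400 (R = -25*16 = -400)
G(t) = -1 + 2*t (G(t) = 2*t - 1 = -1 + 2*t)
N(F, O) = 66 (N(F, O) = -2 + 68 = 66)
70*N(G(9), R) = 70*66 = 4620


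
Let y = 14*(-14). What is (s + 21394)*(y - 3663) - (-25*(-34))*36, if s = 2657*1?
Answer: -92843409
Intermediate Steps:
s = 2657
y = -196
(s + 21394)*(y - 3663) - (-25*(-34))*36 = (2657 + 21394)*(-196 - 3663) - (-25*(-34))*36 = 24051*(-3859) - 850*36 = -92812809 - 1*30600 = -92812809 - 30600 = -92843409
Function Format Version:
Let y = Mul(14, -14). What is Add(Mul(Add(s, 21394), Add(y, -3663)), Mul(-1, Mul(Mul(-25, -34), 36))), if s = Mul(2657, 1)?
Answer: -92843409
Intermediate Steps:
s = 2657
y = -196
Add(Mul(Add(s, 21394), Add(y, -3663)), Mul(-1, Mul(Mul(-25, -34), 36))) = Add(Mul(Add(2657, 21394), Add(-196, -3663)), Mul(-1, Mul(Mul(-25, -34), 36))) = Add(Mul(24051, -3859), Mul(-1, Mul(850, 36))) = Add(-92812809, Mul(-1, 30600)) = Add(-92812809, -30600) = -92843409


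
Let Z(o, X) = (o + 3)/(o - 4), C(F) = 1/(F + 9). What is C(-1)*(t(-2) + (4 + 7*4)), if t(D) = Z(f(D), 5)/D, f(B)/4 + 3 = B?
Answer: 1519/384 ≈ 3.9557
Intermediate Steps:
C(F) = 1/(9 + F)
f(B) = -12 + 4*B
Z(o, X) = (3 + o)/(-4 + o)
t(D) = (-9 + 4*D)/(D*(-16 + 4*D)) (t(D) = ((3 + (-12 + 4*D))/(-4 + (-12 + 4*D)))/D = ((-9 + 4*D)/(-16 + 4*D))/D = (-9 + 4*D)/(D*(-16 + 4*D)))
C(-1)*(t(-2) + (4 + 7*4)) = ((-9/4 - 2)/((-2)*(-4 - 2)) + (4 + 7*4))/(9 - 1) = (-½*(-17/4)/(-6) + (4 + 28))/8 = (-½*(-⅙)*(-17/4) + 32)/8 = (-17/48 + 32)/8 = (⅛)*(1519/48) = 1519/384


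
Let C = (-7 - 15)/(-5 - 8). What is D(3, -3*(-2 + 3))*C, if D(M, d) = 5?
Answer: 110/13 ≈ 8.4615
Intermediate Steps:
C = 22/13 (C = -22/(-13) = -22*(-1/13) = 22/13 ≈ 1.6923)
D(3, -3*(-2 + 3))*C = 5*(22/13) = 110/13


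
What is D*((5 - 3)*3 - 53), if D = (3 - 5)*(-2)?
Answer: -188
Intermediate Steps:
D = 4 (D = -2*(-2) = 4)
D*((5 - 3)*3 - 53) = 4*((5 - 3)*3 - 53) = 4*(2*3 - 53) = 4*(6 - 53) = 4*(-47) = -188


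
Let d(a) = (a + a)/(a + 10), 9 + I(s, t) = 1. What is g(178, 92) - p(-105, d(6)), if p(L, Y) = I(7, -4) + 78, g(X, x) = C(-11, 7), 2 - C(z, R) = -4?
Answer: -64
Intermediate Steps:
C(z, R) = 6 (C(z, R) = 2 - 1*(-4) = 2 + 4 = 6)
I(s, t) = -8 (I(s, t) = -9 + 1 = -8)
g(X, x) = 6
d(a) = 2*a/(10 + a) (d(a) = (2*a)/(10 + a) = 2*a/(10 + a))
p(L, Y) = 70 (p(L, Y) = -8 + 78 = 70)
g(178, 92) - p(-105, d(6)) = 6 - 1*70 = 6 - 70 = -64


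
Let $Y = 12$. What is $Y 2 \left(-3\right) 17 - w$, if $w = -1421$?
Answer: $197$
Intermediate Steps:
$Y 2 \left(-3\right) 17 - w = 12 \cdot 2 \left(-3\right) 17 - -1421 = 12 \left(-6\right) 17 + 1421 = \left(-72\right) 17 + 1421 = -1224 + 1421 = 197$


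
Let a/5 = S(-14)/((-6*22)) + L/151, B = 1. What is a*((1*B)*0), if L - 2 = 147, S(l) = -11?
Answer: 0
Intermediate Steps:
L = 149 (L = 2 + 147 = 149)
a = 9695/1812 (a = 5*(-11/((-6*22)) + 149/151) = 5*(-11/(-132) + 149*(1/151)) = 5*(-11*(-1/132) + 149/151) = 5*(1/12 + 149/151) = 5*(1939/1812) = 9695/1812 ≈ 5.3504)
a*((1*B)*0) = 9695*((1*1)*0)/1812 = 9695*(1*0)/1812 = (9695/1812)*0 = 0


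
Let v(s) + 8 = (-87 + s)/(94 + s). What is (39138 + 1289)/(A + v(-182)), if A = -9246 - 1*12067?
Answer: -3557576/1875979 ≈ -1.8964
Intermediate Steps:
v(s) = -8 + (-87 + s)/(94 + s)
A = -21313 (A = -9246 - 12067 = -21313)
(39138 + 1289)/(A + v(-182)) = (39138 + 1289)/(-21313 + (-839 - 7*(-182))/(94 - 182)) = 40427/(-21313 + (-839 + 1274)/(-88)) = 40427/(-21313 - 1/88*435) = 40427/(-21313 - 435/88) = 40427/(-1875979/88) = 40427*(-88/1875979) = -3557576/1875979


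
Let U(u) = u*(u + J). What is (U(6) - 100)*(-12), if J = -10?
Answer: 1488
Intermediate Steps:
U(u) = u*(-10 + u) (U(u) = u*(u - 10) = u*(-10 + u))
(U(6) - 100)*(-12) = (6*(-10 + 6) - 100)*(-12) = (6*(-4) - 100)*(-12) = (-24 - 100)*(-12) = -124*(-12) = 1488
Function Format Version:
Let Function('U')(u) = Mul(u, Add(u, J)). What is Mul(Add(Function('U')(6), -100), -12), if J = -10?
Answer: 1488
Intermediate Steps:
Function('U')(u) = Mul(u, Add(-10, u)) (Function('U')(u) = Mul(u, Add(u, -10)) = Mul(u, Add(-10, u)))
Mul(Add(Function('U')(6), -100), -12) = Mul(Add(Mul(6, Add(-10, 6)), -100), -12) = Mul(Add(Mul(6, -4), -100), -12) = Mul(Add(-24, -100), -12) = Mul(-124, -12) = 1488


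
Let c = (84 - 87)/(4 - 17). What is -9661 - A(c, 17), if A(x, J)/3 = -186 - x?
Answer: -118330/13 ≈ -9102.3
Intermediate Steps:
c = 3/13 (c = -3/(-13) = -3*(-1/13) = 3/13 ≈ 0.23077)
A(x, J) = -558 - 3*x (A(x, J) = 3*(-186 - x) = -558 - 3*x)
-9661 - A(c, 17) = -9661 - (-558 - 3*3/13) = -9661 - (-558 - 9/13) = -9661 - 1*(-7263/13) = -9661 + 7263/13 = -118330/13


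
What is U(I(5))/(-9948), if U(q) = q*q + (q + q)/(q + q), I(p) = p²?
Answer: -313/4974 ≈ -0.062927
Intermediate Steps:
U(q) = 1 + q² (U(q) = q² + (2*q)/((2*q)) = q² + (2*q)*(1/(2*q)) = q² + 1 = 1 + q²)
U(I(5))/(-9948) = (1 + (5²)²)/(-9948) = (1 + 25²)*(-1/9948) = (1 + 625)*(-1/9948) = 626*(-1/9948) = -313/4974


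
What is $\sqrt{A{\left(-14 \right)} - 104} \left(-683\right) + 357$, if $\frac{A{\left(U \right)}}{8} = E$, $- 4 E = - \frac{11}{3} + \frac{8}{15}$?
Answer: $357 - \frac{683 i \sqrt{21990}}{15} \approx 357.0 - 6752.1 i$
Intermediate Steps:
$E = \frac{47}{60}$ ($E = - \frac{- \frac{11}{3} + \frac{8}{15}}{4} = \left(- \frac{1}{4}\right) \left(- \frac{47}{15}\right) = \frac{47}{60} \approx 0.78333$)
$A{\left(U \right)} = \frac{94}{15}$ ($A{\left(U \right)} = 8 \cdot \frac{47}{60} = \frac{94}{15}$)
$\sqrt{A{\left(-14 \right)} - 104} \left(-683\right) + 357 = \sqrt{\frac{94}{15} - 104} \left(-683\right) + 357 = \sqrt{- \frac{1466}{15}} \left(-683\right) + 357 = \frac{i \sqrt{21990}}{15} \left(-683\right) + 357 = - \frac{683 i \sqrt{21990}}{15} + 357 = 357 - \frac{683 i \sqrt{21990}}{15}$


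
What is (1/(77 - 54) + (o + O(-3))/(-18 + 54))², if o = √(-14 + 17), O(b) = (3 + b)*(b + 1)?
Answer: 961/228528 + √3/414 ≈ 0.0083889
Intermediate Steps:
O(b) = (1 + b)*(3 + b) (O(b) = (3 + b)*(1 + b) = (1 + b)*(3 + b))
o = √3 ≈ 1.7320
(1/(77 - 54) + (o + O(-3))/(-18 + 54))² = (1/(77 - 54) + (√3 + (3 + (-3)² + 4*(-3)))/(-18 + 54))² = (1/23 + (√3 + (3 + 9 - 12))/36)² = (1/23 + (√3 + 0)*(1/36))² = (1/23 + √3*(1/36))² = (1/23 + √3/36)²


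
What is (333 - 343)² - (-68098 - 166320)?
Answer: 234518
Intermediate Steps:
(333 - 343)² - (-68098 - 166320) = (-10)² - 1*(-234418) = 100 + 234418 = 234518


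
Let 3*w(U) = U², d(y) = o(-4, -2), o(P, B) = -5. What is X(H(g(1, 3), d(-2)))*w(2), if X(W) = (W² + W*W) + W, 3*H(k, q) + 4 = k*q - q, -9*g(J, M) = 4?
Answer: 9860/2187 ≈ 4.5085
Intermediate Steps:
g(J, M) = -4/9 (g(J, M) = -⅑*4 = -4/9)
d(y) = -5
w(U) = U²/3
H(k, q) = -4/3 - q/3 + k*q/3 (H(k, q) = -4/3 + (k*q - q)/3 = -4/3 + (-q + k*q)/3 = -4/3 + (-q/3 + k*q/3) = -4/3 - q/3 + k*q/3)
X(W) = W + 2*W² (X(W) = (W² + W²) + W = 2*W² + W = W + 2*W²)
X(H(g(1, 3), d(-2)))*w(2) = ((-4/3 - ⅓*(-5) + (⅓)*(-4/9)*(-5))*(1 + 2*(-4/3 - ⅓*(-5) + (⅓)*(-4/9)*(-5))))*((⅓)*2²) = ((-4/3 + 5/3 + 20/27)*(1 + 2*(-4/3 + 5/3 + 20/27)))*((⅓)*4) = (29*(1 + 2*(29/27))/27)*(4/3) = (29*(1 + 58/27)/27)*(4/3) = ((29/27)*(85/27))*(4/3) = (2465/729)*(4/3) = 9860/2187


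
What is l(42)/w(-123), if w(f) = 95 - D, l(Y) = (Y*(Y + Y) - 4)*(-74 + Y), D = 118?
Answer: 112768/23 ≈ 4903.0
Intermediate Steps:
l(Y) = (-74 + Y)*(-4 + 2*Y**2) (l(Y) = (Y*(2*Y) - 4)*(-74 + Y) = (2*Y**2 - 4)*(-74 + Y) = (-4 + 2*Y**2)*(-74 + Y) = (-74 + Y)*(-4 + 2*Y**2))
w(f) = -23 (w(f) = 95 - 1*118 = 95 - 118 = -23)
l(42)/w(-123) = (296 - 148*42**2 - 4*42 + 2*42**3)/(-23) = (296 - 148*1764 - 168 + 2*74088)*(-1/23) = (296 - 261072 - 168 + 148176)*(-1/23) = -112768*(-1/23) = 112768/23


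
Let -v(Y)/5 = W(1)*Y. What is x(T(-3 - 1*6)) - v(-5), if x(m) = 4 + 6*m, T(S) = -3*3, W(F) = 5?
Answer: -175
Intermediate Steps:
T(S) = -9
v(Y) = -25*Y
x(T(-3 - 1*6)) - v(-5) = (4 + 6*(-9)) - (-25)*(-5) = (4 - 54) - 1*125 = -50 - 125 = -175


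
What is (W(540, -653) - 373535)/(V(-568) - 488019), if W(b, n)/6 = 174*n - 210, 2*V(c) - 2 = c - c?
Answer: 1056527/488018 ≈ 2.1649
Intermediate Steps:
V(c) = 1 (V(c) = 1 + (c - c)/2 = 1 + (½)*0 = 1 + 0 = 1)
W(b, n) = -1260 + 1044*n (W(b, n) = 6*(174*n - 210) = 6*(-210 + 174*n) = -1260 + 1044*n)
(W(540, -653) - 373535)/(V(-568) - 488019) = ((-1260 + 1044*(-653)) - 373535)/(1 - 488019) = ((-1260 - 681732) - 373535)/(-488018) = (-682992 - 373535)*(-1/488018) = -1056527*(-1/488018) = 1056527/488018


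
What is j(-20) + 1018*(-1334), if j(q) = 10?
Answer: -1358002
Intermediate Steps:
j(-20) + 1018*(-1334) = 10 + 1018*(-1334) = 10 - 1358012 = -1358002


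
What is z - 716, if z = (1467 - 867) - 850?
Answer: -966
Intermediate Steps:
z = -250 (z = 600 - 850 = -250)
z - 716 = -250 - 716 = -966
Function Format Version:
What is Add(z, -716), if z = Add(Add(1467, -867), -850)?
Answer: -966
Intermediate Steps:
z = -250 (z = Add(600, -850) = -250)
Add(z, -716) = Add(-250, -716) = -966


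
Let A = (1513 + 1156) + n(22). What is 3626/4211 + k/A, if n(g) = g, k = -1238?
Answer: 4544348/11331801 ≈ 0.40103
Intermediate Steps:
A = 2691 (A = (1513 + 1156) + 22 = 2669 + 22 = 2691)
3626/4211 + k/A = 3626/4211 - 1238/2691 = 4544348/11331801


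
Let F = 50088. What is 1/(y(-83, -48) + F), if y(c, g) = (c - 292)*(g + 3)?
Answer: 1/66963 ≈ 1.4934e-5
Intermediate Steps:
y(c, g) = (-292 + c)*(3 + g)
1/(y(-83, -48) + F) = 1/((-876 - 292*(-48) + 3*(-83) - 83*(-48)) + 50088) = 1/((-876 + 14016 - 249 + 3984) + 50088) = 1/(16875 + 50088) = 1/66963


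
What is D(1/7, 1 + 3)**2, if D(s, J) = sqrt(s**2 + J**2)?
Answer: 785/49 ≈ 16.020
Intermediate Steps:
D(s, J) = sqrt(J**2 + s**2)
D(1/7, 1 + 3)**2 = (sqrt((1 + 3)**2 + (1/7)**2))**2 = (sqrt(4**2 + (1/7)**2))**2 = (sqrt(16 + 1/49))**2 = (sqrt(785/49))**2 = (sqrt(785)/7)**2 = 785/49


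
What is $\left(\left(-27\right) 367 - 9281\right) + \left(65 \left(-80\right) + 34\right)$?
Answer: $-24356$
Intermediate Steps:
$\left(\left(-27\right) 367 - 9281\right) + \left(65 \left(-80\right) + 34\right) = \left(-9909 - 9281\right) + \left(-5200 + 34\right) = -19190 - 5166 = -24356$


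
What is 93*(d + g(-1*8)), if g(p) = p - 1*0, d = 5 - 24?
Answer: -2511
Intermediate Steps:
d = -19
g(p) = p (g(p) = p + 0 = p)
93*(d + g(-1*8)) = 93*(-19 - 1*8) = 93*(-19 - 8) = 93*(-27) = -2511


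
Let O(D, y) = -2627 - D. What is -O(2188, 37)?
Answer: 4815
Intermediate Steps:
-O(2188, 37) = -(-2627 - 1*2188) = -(-2627 - 2188) = -1*(-4815) = 4815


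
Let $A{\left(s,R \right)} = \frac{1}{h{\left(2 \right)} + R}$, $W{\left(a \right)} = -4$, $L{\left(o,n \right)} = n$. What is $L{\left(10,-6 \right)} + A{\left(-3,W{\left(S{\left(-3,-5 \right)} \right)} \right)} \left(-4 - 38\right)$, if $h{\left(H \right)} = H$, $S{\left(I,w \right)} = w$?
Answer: $15$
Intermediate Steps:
$A{\left(s,R \right)} = \frac{1}{2 + R}$
$L{\left(10,-6 \right)} + A{\left(-3,W{\left(S{\left(-3,-5 \right)} \right)} \right)} \left(-4 - 38\right) = -6 + \frac{-4 - 38}{2 - 4} = -6 + \frac{1}{-2} \left(-42\right) = -6 - -21 = -6 + 21 = 15$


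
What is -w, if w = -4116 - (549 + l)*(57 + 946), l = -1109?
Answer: -557564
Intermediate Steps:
w = 557564 (w = -4116 - (549 - 1109)*(57 + 946) = -4116 - (-560)*1003 = -4116 - 1*(-561680) = -4116 + 561680 = 557564)
-w = -1*557564 = -557564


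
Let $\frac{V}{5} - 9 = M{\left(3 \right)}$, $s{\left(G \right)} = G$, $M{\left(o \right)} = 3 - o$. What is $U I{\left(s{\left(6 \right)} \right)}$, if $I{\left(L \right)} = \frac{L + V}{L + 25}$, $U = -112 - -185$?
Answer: $\frac{3723}{31} \approx 120.1$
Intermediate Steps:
$V = 45$ ($V = 45 + 5 \left(3 - 3\right) = 45 + 5 \cdot 0 = 45 + 0 = 45$)
$U = 73$ ($U = -112 + 185 = 73$)
$I{\left(L \right)} = \frac{45 + L}{25 + L}$ ($I{\left(L \right)} = \frac{L + 45}{L + 25} = \frac{45 + L}{25 + L}$)
$U I{\left(s{\left(6 \right)} \right)} = 73 \frac{45 + 6}{25 + 6} = 73 \cdot \frac{1}{31} \cdot 51 = 73 \cdot \frac{51}{31} = \frac{3723}{31}$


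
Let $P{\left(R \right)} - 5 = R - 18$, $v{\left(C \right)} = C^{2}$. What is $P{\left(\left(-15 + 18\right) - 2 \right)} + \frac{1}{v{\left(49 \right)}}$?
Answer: $- \frac{28811}{2401} \approx -12.0$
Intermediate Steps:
$P{\left(R \right)} = -13 + R$ ($P{\left(R \right)} = 5 + \left(R - 18\right) = 5 + \left(-18 + R\right) = -13 + R$)
$P{\left(\left(-15 + 18\right) - 2 \right)} + \frac{1}{v{\left(49 \right)}} = \left(-13 + \left(\left(-15 + 18\right) - 2\right)\right) + \frac{1}{49^{2}} = \left(-13 + \left(3 - 2\right)\right) + \frac{1}{2401} = \left(-13 + 1\right) + \frac{1}{2401} = -12 + \frac{1}{2401} = - \frac{28811}{2401}$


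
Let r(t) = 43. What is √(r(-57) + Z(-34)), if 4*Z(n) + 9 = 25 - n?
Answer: √222/2 ≈ 7.4498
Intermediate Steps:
Z(n) = 4 - n/4 (Z(n) = -9/4 + (25 - n)/4 = -9/4 + (25/4 - n/4) = 4 - n/4)
√(r(-57) + Z(-34)) = √(43 + (4 - ¼*(-34))) = √(43 + (4 + 17/2)) = √(43 + 25/2) = √(111/2) = √222/2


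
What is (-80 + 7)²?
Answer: 5329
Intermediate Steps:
(-80 + 7)² = (-73)² = 5329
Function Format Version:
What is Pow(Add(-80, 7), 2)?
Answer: 5329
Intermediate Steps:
Pow(Add(-80, 7), 2) = Pow(-73, 2) = 5329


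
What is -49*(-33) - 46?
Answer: 1571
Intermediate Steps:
-49*(-33) - 46 = 1617 - 46 = 1571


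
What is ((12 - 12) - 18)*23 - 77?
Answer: -491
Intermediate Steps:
((12 - 12) - 18)*23 - 77 = (0 - 18)*23 - 77 = -18*23 - 77 = -414 - 77 = -491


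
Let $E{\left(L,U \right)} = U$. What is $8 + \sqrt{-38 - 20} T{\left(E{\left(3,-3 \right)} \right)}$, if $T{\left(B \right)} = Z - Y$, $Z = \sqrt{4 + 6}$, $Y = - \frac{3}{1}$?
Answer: $8 + i \sqrt{58} \left(3 + \sqrt{10}\right) \approx 8.0 + 46.93 i$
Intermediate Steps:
$Y = -3$ ($Y = \left(-3\right) 1 = -3$)
$Z = \sqrt{10} \approx 3.1623$
$T{\left(B \right)} = 3 + \sqrt{10}$ ($T{\left(B \right)} = \sqrt{10} - -3 = \sqrt{10} + 3 = 3 + \sqrt{10}$)
$8 + \sqrt{-38 - 20} T{\left(E{\left(3,-3 \right)} \right)} = 8 + \sqrt{-38 - 20} \left(3 + \sqrt{10}\right) = 8 + \sqrt{-58} \left(3 + \sqrt{10}\right) = 8 + i \sqrt{58} \left(3 + \sqrt{10}\right)$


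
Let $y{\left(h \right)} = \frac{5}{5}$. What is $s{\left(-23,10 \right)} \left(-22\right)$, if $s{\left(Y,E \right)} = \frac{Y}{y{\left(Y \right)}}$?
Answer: $506$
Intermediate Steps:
$y{\left(h \right)} = 1$ ($y{\left(h \right)} = 5 \cdot \frac{1}{5} = 1$)
$s{\left(Y,E \right)} = Y$ ($s{\left(Y,E \right)} = \frac{Y}{1} = Y 1 = Y$)
$s{\left(-23,10 \right)} \left(-22\right) = \left(-23\right) \left(-22\right) = 506$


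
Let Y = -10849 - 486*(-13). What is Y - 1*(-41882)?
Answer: 37351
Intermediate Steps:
Y = -4531 (Y = -10849 - 1*(-6318) = -10849 + 6318 = -4531)
Y - 1*(-41882) = -4531 - 1*(-41882) = -4531 + 41882 = 37351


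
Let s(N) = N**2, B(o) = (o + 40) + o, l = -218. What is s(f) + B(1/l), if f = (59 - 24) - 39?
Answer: 6103/109 ≈ 55.991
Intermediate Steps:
f = -4 (f = 35 - 39 = -4)
B(o) = 40 + 2*o (B(o) = (40 + o) + o = 40 + 2*o)
s(f) + B(1/l) = (-4)**2 + (40 + 2/(-218)) = 16 + (40 + 2*(-1/218)) = 16 + (40 - 1/109) = 16 + 4359/109 = 6103/109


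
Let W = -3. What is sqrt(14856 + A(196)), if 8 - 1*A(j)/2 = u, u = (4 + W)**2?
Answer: sqrt(14870) ≈ 121.94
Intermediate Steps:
u = 1 (u = (4 - 3)**2 = 1**2 = 1)
A(j) = 14 (A(j) = 16 - 2*1 = 16 - 2 = 14)
sqrt(14856 + A(196)) = sqrt(14856 + 14) = sqrt(14870)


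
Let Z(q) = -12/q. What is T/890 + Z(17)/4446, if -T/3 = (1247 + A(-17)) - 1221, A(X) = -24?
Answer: -38681/5605665 ≈ -0.0069003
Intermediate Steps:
T = -6 (T = -3*((1247 - 24) - 1221) = -3*(1223 - 1221) = -3*2 = -6)
T/890 + Z(17)/4446 = -6/890 - 12/17/4446 = -6*1/890 - 12*1/17*(1/4446) = -3/445 - 12/17*1/4446 = -3/445 - 2/12597 = -38681/5605665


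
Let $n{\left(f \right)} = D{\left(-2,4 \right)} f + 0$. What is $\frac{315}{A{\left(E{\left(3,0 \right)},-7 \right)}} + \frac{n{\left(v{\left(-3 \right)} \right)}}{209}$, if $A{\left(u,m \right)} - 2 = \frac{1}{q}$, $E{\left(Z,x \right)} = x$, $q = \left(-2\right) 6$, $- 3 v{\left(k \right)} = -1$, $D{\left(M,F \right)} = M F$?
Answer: $\frac{2369876}{14421} \approx 164.33$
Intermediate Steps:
$D{\left(M,F \right)} = F M$
$v{\left(k \right)} = \frac{1}{3}$ ($v{\left(k \right)} = \left(- \frac{1}{3}\right) \left(-1\right) = \frac{1}{3}$)
$q = -12$
$n{\left(f \right)} = - 8 f$ ($n{\left(f \right)} = 4 \left(-2\right) f + 0 = - 8 f + 0 = - 8 f$)
$A{\left(u,m \right)} = \frac{23}{12}$ ($A{\left(u,m \right)} = 2 + \frac{1}{-12} = 2 - \frac{1}{12} = \frac{23}{12}$)
$\frac{315}{A{\left(E{\left(3,0 \right)},-7 \right)}} + \frac{n{\left(v{\left(-3 \right)} \right)}}{209} = \frac{315}{\frac{23}{12}} + \frac{\left(-8\right) \frac{1}{3}}{209} = 315 \cdot \frac{12}{23} - \frac{8}{627} = \frac{3780}{23} - \frac{8}{627} = \frac{2369876}{14421}$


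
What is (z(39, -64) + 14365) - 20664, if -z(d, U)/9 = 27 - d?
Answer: -6191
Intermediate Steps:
z(d, U) = -243 + 9*d (z(d, U) = -9*(27 - d) = -243 + 9*d)
(z(39, -64) + 14365) - 20664 = ((-243 + 9*39) + 14365) - 20664 = ((-243 + 351) + 14365) - 20664 = (108 + 14365) - 20664 = 14473 - 20664 = -6191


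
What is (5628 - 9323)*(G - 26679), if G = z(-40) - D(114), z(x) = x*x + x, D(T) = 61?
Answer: 93040100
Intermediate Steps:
z(x) = x + x**2 (z(x) = x**2 + x = x + x**2)
G = 1499 (G = -40*(1 - 40) - 1*61 = -40*(-39) - 61 = 1560 - 61 = 1499)
(5628 - 9323)*(G - 26679) = (5628 - 9323)*(1499 - 26679) = -3695*(-25180) = 93040100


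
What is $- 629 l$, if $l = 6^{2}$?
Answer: $-22644$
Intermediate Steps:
$l = 36$
$- 629 l = \left(-629\right) 36 = -22644$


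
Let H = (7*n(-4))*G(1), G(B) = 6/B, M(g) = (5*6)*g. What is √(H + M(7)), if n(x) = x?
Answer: √42 ≈ 6.4807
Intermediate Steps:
M(g) = 30*g
H = -168 (H = (7*(-4))*(6/1) = -168 ≈ -168.00)
√(H + M(7)) = √(-168 + 30*7) = √(-168 + 210) = √42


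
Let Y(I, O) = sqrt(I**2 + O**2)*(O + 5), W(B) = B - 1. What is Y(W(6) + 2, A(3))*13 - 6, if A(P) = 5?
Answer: -6 + 130*sqrt(74) ≈ 1112.3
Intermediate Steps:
W(B) = -1 + B
Y(I, O) = sqrt(I**2 + O**2)*(5 + O)
Y(W(6) + 2, A(3))*13 - 6 = (sqrt(((-1 + 6) + 2)**2 + 5**2)*(5 + 5))*13 - 6 = (sqrt((5 + 2)**2 + 25)*10)*13 - 6 = (sqrt(7**2 + 25)*10)*13 - 6 = (sqrt(49 + 25)*10)*13 - 6 = (sqrt(74)*10)*13 - 6 = (10*sqrt(74))*13 - 6 = 130*sqrt(74) - 6 = -6 + 130*sqrt(74)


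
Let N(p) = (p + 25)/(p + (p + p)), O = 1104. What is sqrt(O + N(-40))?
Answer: 11*sqrt(146)/4 ≈ 33.228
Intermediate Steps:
N(p) = (25 + p)/(3*p) (N(p) = (25 + p)/(p + 2*p) = (25 + p)/((3*p)) = (25 + p)*(1/(3*p)) = (25 + p)/(3*p))
sqrt(O + N(-40)) = sqrt(1104 + (1/3)*(25 - 40)/(-40)) = sqrt(1104 + (1/3)*(-1/40)*(-15)) = sqrt(1104 + 1/8) = sqrt(8833/8) = 11*sqrt(146)/4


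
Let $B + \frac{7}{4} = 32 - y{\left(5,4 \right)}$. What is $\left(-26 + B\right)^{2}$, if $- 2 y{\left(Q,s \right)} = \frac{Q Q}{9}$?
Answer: $\frac{41209}{1296} \approx 31.797$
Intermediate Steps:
$y{\left(Q,s \right)} = - \frac{Q^{2}}{18}$ ($y{\left(Q,s \right)} = - \frac{Q Q \frac{1}{9}}{2} = - \frac{Q^{2} \cdot \frac{1}{9}}{2} = - \frac{\frac{1}{9} Q^{2}}{2} = - \frac{Q^{2}}{18}$)
$B = \frac{1139}{36}$ ($B = - \frac{7}{4} + \left(32 - - \frac{5^{2}}{18}\right) = - \frac{7}{4} + \left(32 - \left(- \frac{1}{18}\right) 25\right) = - \frac{7}{4} + \left(32 - - \frac{25}{18}\right) = - \frac{7}{4} + \left(32 + \frac{25}{18}\right) = - \frac{7}{4} + \frac{601}{18} = \frac{1139}{36} \approx 31.639$)
$\left(-26 + B\right)^{2} = \left(-26 + \frac{1139}{36}\right)^{2} = \left(\frac{203}{36}\right)^{2} = \frac{41209}{1296}$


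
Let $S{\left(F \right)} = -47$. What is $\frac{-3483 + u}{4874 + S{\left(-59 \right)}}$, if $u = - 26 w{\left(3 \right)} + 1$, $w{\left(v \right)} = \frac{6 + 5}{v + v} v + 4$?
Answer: $- \frac{1243}{1609} \approx -0.77253$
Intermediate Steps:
$w{\left(v \right)} = \frac{19}{2}$ ($w{\left(v \right)} = \frac{11}{2 v} v + 4 = \frac{11}{2} + 4 = \frac{19}{2}$)
$u = -246$ ($u = \left(-26\right) \frac{19}{2} + 1 = -247 + 1 = -246$)
$\frac{-3483 + u}{4874 + S{\left(-59 \right)}} = \frac{-3483 - 246}{4874 - 47} = - \frac{3729}{4827} = \left(-3729\right) \frac{1}{4827} = - \frac{1243}{1609}$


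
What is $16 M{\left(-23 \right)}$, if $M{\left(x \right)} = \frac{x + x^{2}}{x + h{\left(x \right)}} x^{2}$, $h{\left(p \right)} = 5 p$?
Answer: $- \frac{93104}{3} \approx -31035.0$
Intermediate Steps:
$M{\left(x \right)} = \frac{x \left(x + x^{2}\right)}{6}$ ($M{\left(x \right)} = \frac{x + x^{2}}{x + 5 x} x^{2} = \frac{x + x^{2}}{6 x} x^{2} = \frac{x \left(x + x^{2}\right)}{6}$)
$16 M{\left(-23 \right)} = 16 \frac{\left(-23\right)^{2} \left(1 - 23\right)}{6} = 16 \cdot \frac{1}{6} \cdot 529 \left(-22\right) = 16 \left(- \frac{5819}{3}\right) = - \frac{93104}{3}$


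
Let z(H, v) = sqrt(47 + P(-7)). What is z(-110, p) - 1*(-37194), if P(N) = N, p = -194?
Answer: 37194 + 2*sqrt(10) ≈ 37200.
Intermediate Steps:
z(H, v) = 2*sqrt(10) (z(H, v) = sqrt(47 - 7) = sqrt(40) = 2*sqrt(10))
z(-110, p) - 1*(-37194) = 2*sqrt(10) - 1*(-37194) = 2*sqrt(10) + 37194 = 37194 + 2*sqrt(10)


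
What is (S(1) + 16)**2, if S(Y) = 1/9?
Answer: 21025/81 ≈ 259.57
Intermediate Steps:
S(Y) = 1/9
(S(1) + 16)**2 = (1/9 + 16)**2 = (145/9)**2 = 21025/81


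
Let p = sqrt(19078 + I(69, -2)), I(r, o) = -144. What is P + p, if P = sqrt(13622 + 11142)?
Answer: sqrt(18934) + 2*sqrt(6191) ≈ 294.97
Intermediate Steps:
P = 2*sqrt(6191) (P = sqrt(24764) = 2*sqrt(6191) ≈ 157.37)
p = sqrt(18934) (p = sqrt(19078 - 144) = sqrt(18934) ≈ 137.60)
P + p = 2*sqrt(6191) + sqrt(18934) = sqrt(18934) + 2*sqrt(6191)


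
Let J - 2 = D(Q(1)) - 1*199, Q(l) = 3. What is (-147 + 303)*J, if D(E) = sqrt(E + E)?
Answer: -30732 + 156*sqrt(6) ≈ -30350.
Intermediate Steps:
D(E) = sqrt(2)*sqrt(E) (D(E) = sqrt(2*E) = sqrt(2)*sqrt(E))
J = -197 + sqrt(6) (J = 2 + (sqrt(2)*sqrt(3) - 1*199) = 2 + (sqrt(6) - 199) = 2 + (-199 + sqrt(6)) = -197 + sqrt(6) ≈ -194.55)
(-147 + 303)*J = (-147 + 303)*(-197 + sqrt(6)) = 156*(-197 + sqrt(6)) = -30732 + 156*sqrt(6)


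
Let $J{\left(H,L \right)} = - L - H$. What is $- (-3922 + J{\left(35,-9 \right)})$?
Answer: $3948$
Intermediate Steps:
$J{\left(H,L \right)} = - H - L$
$- (-3922 + J{\left(35,-9 \right)}) = - (-3922 - 26) = \left(-1\right) \left(-3948\right) = 3948$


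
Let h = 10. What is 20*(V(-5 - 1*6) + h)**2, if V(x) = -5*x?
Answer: 84500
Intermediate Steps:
20*(V(-5 - 1*6) + h)**2 = 20*(-5*(-5 - 1*6) + 10)**2 = 20*(-5*(-5 - 6) + 10)**2 = 20*(-5*(-11) + 10)**2 = 20*(55 + 10)**2 = 20*65**2 = 20*4225 = 84500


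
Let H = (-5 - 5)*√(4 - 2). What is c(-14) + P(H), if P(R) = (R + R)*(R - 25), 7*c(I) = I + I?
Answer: 396 + 500*√2 ≈ 1103.1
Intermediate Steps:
c(I) = 2*I/7 (c(I) = (I + I)/7 = (2*I)/7 = 2*I/7)
H = -10*√2 ≈ -14.142
P(R) = 2*R*(-25 + R) (P(R) = (2*R)*(-25 + R) = 2*R*(-25 + R))
c(-14) + P(H) = (2/7)*(-14) + 2*(-10*√2)*(-25 - 10*√2) = -4 - 20*√2*(-25 - 10*√2)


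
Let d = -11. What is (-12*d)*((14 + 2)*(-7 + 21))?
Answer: 29568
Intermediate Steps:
(-12*d)*((14 + 2)*(-7 + 21)) = (-12*(-11))*((14 + 2)*(-7 + 21)) = 132*(16*14) = 132*224 = 29568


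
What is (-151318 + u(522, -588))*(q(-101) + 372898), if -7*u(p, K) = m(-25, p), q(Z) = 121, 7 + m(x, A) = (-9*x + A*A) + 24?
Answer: -496843403088/7 ≈ -7.0978e+10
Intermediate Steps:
m(x, A) = 17 + A² - 9*x (m(x, A) = -7 + ((-9*x + A*A) + 24) = -7 + ((-9*x + A²) + 24) = -7 + ((A² - 9*x) + 24) = -7 + (24 + A² - 9*x) = 17 + A² - 9*x)
u(p, K) = -242/7 - p²/7 (u(p, K) = -(17 + p² - 9*(-25))/7 = -(17 + p² + 225)/7 = -(242 + p²)/7 = -242/7 - p²/7)
(-151318 + u(522, -588))*(q(-101) + 372898) = (-151318 + (-242/7 - ⅐*522²))*(121 + 372898) = (-151318 + (-242/7 - ⅐*272484))*373019 = (-151318 + (-242/7 - 272484/7))*373019 = (-151318 - 272726/7)*373019 = -1331952/7*373019 = -496843403088/7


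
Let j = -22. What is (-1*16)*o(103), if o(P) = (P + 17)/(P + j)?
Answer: -640/27 ≈ -23.704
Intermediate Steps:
o(P) = (17 + P)/(-22 + P) (o(P) = (P + 17)/(P - 22) = (17 + P)/(-22 + P))
(-1*16)*o(103) = (-1*16)*((17 + 103)/(-22 + 103)) = -16*120/81 = -16*40/27 = -640/27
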